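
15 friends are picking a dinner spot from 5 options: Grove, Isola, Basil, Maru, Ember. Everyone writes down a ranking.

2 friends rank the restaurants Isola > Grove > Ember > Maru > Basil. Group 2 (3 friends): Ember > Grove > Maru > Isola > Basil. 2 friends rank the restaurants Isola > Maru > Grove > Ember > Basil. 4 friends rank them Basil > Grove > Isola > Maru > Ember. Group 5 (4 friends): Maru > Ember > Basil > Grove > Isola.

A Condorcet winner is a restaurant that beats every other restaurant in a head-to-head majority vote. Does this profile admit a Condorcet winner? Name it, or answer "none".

Pairwise majorities:
Grove vs Isola: Grove is ranked higher on 3+4+4 = 11 ballots, Isola on 4. Grove wins 11–4.
Grove vs Basil: 7 to 8, Basil.
Grove vs Maru: 2+3+4 = 9 for Grove, 6 for Maru — Grove by 9–6.
Grove vs Ember: 2+2+4 = 8 for Grove, 7 for Ember — Grove by 8–7.
Isola vs Basil: Isola is ranked higher on 2+3+2 = 7 ballots, Basil on 8. Basil wins 8–7.
Isola vs Maru: Isola is ranked higher on 2+2+4 = 8 ballots, Maru on 7. Isola wins 8–7.
Isola vs Ember: 8 to 7, Isola.
Basil vs Maru: Basil preferred on 4 ballots; Maru wins 11–4.
Basil vs Ember: 4 to 11, Ember.
Maru vs Ember: Maru is ranked higher on 2+4+4 = 10 ballots, Ember on 5. Maru wins 10–5.
Every restaurant loses at least once (Grove loses to Basil; Isola loses to Grove; Basil loses to Maru; Maru loses to Grove; Ember loses to Grove). The majority relation contains the cycle Grove beats Maru beats Basil beats Grove, so there is no Condorcet winner.

none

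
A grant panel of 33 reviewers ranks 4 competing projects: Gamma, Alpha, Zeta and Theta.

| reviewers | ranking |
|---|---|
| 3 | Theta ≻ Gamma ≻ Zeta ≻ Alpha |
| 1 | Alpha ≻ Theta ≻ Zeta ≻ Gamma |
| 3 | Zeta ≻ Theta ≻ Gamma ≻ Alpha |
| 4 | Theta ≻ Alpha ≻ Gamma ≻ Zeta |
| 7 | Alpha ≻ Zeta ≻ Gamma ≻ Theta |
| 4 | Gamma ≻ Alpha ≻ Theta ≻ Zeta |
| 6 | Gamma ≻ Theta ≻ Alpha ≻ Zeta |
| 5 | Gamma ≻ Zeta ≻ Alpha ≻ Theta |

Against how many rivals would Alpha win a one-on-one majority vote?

Alpha against each rival (33 reviewers):
Alpha–Gamma: Gamma 21–12.
Alpha–Zeta: Alpha 22–11.
Alpha–Theta: Alpha 17–16.
Alpha beats Zeta, Theta; loses to Gamma — 2 pairwise wins.

2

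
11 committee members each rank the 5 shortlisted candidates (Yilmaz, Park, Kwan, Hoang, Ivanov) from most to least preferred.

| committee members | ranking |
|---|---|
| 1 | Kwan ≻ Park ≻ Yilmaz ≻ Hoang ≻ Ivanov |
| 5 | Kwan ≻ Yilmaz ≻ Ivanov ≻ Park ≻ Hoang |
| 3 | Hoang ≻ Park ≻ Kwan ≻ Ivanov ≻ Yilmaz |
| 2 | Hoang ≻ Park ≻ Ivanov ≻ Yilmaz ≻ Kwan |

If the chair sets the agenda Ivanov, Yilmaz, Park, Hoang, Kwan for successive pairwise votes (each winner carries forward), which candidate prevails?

Kwan

Round 1: Ivanov vs Yilmaz — 5–6, Yilmaz advances.
Round 2: Yilmaz vs Park — 5–6, Park advances.
Round 3: Park vs Hoang — 6–5, Park advances.
Round 4: Park vs Kwan — 5–6, Kwan advances.
Kwan survives the agenda.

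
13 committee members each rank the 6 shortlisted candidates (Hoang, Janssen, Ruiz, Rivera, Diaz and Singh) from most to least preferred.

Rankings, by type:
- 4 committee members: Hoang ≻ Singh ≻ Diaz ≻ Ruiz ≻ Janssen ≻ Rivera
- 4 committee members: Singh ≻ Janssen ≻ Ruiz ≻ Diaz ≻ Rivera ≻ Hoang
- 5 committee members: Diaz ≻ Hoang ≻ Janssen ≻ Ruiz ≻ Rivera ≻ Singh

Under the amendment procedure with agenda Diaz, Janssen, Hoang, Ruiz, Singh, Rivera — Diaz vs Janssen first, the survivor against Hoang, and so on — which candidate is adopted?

Round 1: Diaz vs Janssen — 9–4, Diaz advances.
Round 2: Diaz vs Hoang — 9–4, Diaz advances.
Round 3: Diaz vs Ruiz — 9–4, Diaz advances.
Round 4: Diaz vs Singh — 5–8, Singh advances.
Round 5: Singh vs Rivera — 8–5, Singh advances.
The agenda winner is Singh.

Singh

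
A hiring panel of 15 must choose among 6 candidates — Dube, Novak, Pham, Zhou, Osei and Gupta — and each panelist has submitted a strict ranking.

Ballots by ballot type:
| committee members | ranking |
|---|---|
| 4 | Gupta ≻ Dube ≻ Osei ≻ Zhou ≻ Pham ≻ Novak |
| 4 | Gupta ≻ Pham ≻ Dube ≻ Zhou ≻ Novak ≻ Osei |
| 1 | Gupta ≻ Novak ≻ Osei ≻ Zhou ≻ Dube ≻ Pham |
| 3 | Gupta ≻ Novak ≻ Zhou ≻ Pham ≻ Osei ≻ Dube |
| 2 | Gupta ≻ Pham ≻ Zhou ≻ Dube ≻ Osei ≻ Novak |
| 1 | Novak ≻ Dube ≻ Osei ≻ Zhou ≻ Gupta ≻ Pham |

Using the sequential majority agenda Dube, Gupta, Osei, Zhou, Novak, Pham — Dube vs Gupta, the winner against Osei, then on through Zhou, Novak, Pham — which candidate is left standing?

Gupta

Round 1: Dube vs Gupta — 1–14, Gupta advances.
Round 2: Gupta vs Osei — 14–1, Gupta advances.
Round 3: Gupta vs Zhou — 14–1, Gupta advances.
Round 4: Gupta vs Novak — 14–1, Gupta advances.
Round 5: Gupta vs Pham — 15–0, Gupta advances.
The agenda winner is Gupta.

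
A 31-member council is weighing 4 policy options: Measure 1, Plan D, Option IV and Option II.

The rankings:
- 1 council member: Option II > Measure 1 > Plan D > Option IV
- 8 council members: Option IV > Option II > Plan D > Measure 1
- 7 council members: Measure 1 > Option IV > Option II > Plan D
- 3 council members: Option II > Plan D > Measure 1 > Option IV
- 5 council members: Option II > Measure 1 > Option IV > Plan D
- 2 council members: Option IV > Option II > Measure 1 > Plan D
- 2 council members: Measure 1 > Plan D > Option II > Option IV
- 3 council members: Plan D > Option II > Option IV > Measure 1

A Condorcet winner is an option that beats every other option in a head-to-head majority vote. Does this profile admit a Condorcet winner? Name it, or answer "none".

Head-to-head results (31 council members):
Measure 1 vs Plan D: 17 to 14, Measure 1.
Measure 1 vs Option IV: Measure 1 preferred on 1+7+3+5+2 = 18 ballots; Measure 1 wins 18–13.
Measure 1 vs Option II: Measure 1 is ranked higher on 7+2 = 9 ballots, Option II on 22. Option II wins 22–9.
Plan D vs Option IV: 9 to 22, Option IV.
Plan D vs Option II: 5 to 26, Option II.
Option IV vs Option II: Option IV preferred on 8+7+2 = 17 ballots; Option IV wins 17–14.
Every option loses at least once (Measure 1 loses to Option II; Plan D loses to Measure 1; Option IV loses to Measure 1; Option II loses to Option IV). The majority relation contains the cycle Measure 1 beats Option IV beats Option II beats Measure 1, so there is no Condorcet winner.

none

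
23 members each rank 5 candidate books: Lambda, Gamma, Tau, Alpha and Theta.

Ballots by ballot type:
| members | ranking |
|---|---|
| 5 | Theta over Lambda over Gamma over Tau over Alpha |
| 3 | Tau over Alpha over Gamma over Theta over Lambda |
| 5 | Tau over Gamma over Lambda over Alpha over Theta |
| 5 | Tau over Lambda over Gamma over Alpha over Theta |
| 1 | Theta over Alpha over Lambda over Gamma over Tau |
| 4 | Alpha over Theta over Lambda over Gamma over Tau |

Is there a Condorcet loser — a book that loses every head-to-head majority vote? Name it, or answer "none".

none

Head-to-head results (23 members):
Lambda–Gamma: Lambda 15–8.
Lambda vs Tau: 10 to 13, Tau.
Lambda vs Alpha: Lambda wins 15–8.
Lambda vs Theta: Theta, 13–10.
Gamma vs Tau: 10 to 13, Tau.
Gamma vs Alpha: Gamma wins 15–8.
Gamma vs Theta: Gamma is ranked higher on 3+5+5 = 13 ballots, Theta on 10. Gamma wins 13–10.
Tau vs Alpha: Tau wins 18–5.
Tau vs Theta: Tau is ranked higher on 3+5+5 = 13 ballots, Theta on 10. Tau wins 13–10.
Alpha vs Theta: Alpha preferred on 3+5+5+4 = 17 ballots; Alpha wins 17–6.
No book is winless: Lambda beats Gamma; Gamma beats Alpha; Tau beats Lambda; Alpha beats Theta; Theta beats Lambda. There is no Condorcet loser.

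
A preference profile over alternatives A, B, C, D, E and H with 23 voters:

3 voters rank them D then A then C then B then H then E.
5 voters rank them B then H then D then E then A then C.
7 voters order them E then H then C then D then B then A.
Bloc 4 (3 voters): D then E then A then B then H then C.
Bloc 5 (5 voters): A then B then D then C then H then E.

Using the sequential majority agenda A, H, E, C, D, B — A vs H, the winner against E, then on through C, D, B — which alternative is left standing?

B

Round 1: A vs H — 11–12, H advances.
Round 2: H vs E — 13–10, H advances.
Round 3: H vs C — 15–8, H advances.
Round 4: H vs D — 12–11, H advances.
Round 5: H vs B — 7–16, B advances.
The agenda winner is B.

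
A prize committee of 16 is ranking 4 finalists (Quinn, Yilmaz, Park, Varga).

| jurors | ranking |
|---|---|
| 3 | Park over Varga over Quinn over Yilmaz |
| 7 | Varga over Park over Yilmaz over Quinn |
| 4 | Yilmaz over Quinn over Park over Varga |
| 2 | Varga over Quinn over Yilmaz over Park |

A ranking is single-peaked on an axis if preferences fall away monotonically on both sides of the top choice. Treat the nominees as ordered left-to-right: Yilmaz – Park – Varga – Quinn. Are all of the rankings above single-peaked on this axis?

no

Axis positions: Yilmaz=1, Park=2, Varga=3, Quinn=4.
Bloc 1 (peak Park at position 2): ranking walks positions 2-3-4-1, expanding outward from the peak — single-peaked.
Bloc 2 (peak Varga at position 3): ranking walks positions 3-2-1-4, expanding outward from the peak — single-peaked.
Bloc 3: ranking walks positions 1-4-2-3; Quinn is ranked above Park even though Park lies between Quinn and the peak Yilmaz on the axis — preferences dip and rise again. Not single-peaked.
Bloc 4: ranking walks positions 3-4-1-2; Yilmaz is ranked above Park even though Park lies between Yilmaz and the peak Varga on the axis — preferences dip and rise again. Not single-peaked.
Bloc 3 violates single-peakedness, so the profile is not single-peaked on this axis.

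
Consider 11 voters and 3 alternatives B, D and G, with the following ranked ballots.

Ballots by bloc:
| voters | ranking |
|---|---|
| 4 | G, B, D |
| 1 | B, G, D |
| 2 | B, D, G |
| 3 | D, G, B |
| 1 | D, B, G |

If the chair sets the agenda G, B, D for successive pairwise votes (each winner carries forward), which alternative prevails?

D

Round 1: G vs B — 7–4, G advances.
Round 2: G vs D — 5–6, D advances.
The agenda winner is D.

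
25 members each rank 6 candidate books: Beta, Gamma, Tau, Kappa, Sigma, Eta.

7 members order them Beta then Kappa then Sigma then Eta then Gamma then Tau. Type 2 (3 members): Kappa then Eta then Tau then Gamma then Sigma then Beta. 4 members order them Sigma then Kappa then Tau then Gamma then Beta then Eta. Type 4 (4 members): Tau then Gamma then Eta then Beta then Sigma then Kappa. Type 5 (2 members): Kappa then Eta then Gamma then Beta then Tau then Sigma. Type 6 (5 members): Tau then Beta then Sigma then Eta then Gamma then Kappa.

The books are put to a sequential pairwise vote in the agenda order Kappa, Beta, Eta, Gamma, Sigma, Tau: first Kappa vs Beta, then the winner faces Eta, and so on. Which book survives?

Round 1: Kappa vs Beta — 9–16, Beta advances.
Round 2: Beta vs Eta — 16–9, Beta advances.
Round 3: Beta vs Gamma — 12–13, Gamma advances.
Round 4: Gamma vs Sigma — 9–16, Sigma advances.
Round 5: Sigma vs Tau — 11–14, Tau advances.
The agenda winner is Tau.

Tau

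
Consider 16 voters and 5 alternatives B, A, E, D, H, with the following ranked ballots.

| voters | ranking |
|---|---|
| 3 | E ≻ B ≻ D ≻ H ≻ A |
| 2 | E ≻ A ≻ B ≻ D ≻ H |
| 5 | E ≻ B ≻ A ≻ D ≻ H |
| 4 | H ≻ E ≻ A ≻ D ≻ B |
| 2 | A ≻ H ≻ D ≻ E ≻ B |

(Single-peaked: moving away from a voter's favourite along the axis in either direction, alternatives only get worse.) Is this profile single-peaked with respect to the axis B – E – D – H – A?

no

Axis positions: B=1, E=2, D=3, H=4, A=5.
Faction 1 (peak E at position 2): ranking walks positions 2-1-3-4-5, expanding outward from the peak — single-peaked.
Faction 2: ranking walks positions 2-5-1-3-4; A is ranked above D even though D lies between A and the peak E on the axis — preferences dip and rise again. Not single-peaked.
Faction 3: ranking walks positions 2-1-5-3-4; A is ranked above D even though D lies between A and the peak E on the axis — preferences dip and rise again. Not single-peaked.
Faction 4: ranking walks positions 4-2-5-3-1; E is ranked above D even though D lies between E and the peak H on the axis — preferences dip and rise again. Not single-peaked.
Faction 5 (peak A at position 5): ranking walks positions 5-4-3-2-1, expanding outward from the peak — single-peaked.
Faction 2 violates single-peakedness, so the profile is not single-peaked on this axis.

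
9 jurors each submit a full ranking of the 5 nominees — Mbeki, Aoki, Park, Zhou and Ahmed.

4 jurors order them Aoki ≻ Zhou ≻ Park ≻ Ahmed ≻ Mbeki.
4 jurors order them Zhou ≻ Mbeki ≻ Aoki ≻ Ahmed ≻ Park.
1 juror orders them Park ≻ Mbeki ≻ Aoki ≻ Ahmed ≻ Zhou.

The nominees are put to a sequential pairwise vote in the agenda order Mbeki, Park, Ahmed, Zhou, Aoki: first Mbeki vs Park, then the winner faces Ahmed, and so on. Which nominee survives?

Round 1: Mbeki vs Park — 4–5, Park advances.
Round 2: Park vs Ahmed — 5–4, Park advances.
Round 3: Park vs Zhou — 1–8, Zhou advances.
Round 4: Zhou vs Aoki — 4–5, Aoki advances.
The agenda winner is Aoki.

Aoki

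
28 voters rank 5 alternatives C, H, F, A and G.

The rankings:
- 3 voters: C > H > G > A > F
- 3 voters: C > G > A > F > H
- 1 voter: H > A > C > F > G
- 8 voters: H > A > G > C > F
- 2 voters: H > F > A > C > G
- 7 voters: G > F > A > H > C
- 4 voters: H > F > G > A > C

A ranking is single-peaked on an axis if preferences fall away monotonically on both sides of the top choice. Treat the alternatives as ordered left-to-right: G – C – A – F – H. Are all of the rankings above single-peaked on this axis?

no

Axis positions: G=1, C=2, A=3, F=4, H=5.
Ballot type 1: ranking walks positions 2-5-1-3-4; H is ranked above A even though A lies between H and the peak C on the axis — preferences dip and rise again. Not single-peaked.
Ballot type 2 (peak C at position 2): ranking walks positions 2-1-3-4-5, expanding outward from the peak — single-peaked.
Ballot type 3: ranking walks positions 5-3-2-4-1; A is ranked above F even though F lies between A and the peak H on the axis — preferences dip and rise again. Not single-peaked.
Ballot type 4: ranking walks positions 5-3-1-2-4; A is ranked above F even though F lies between A and the peak H on the axis — preferences dip and rise again. Not single-peaked.
Ballot type 5 (peak H at position 5): ranking walks positions 5-4-3-2-1, expanding outward from the peak — single-peaked.
Ballot type 6: ranking walks positions 1-4-3-5-2; F is ranked above C even though C lies between F and the peak G on the axis — preferences dip and rise again. Not single-peaked.
Ballot type 7: ranking walks positions 5-4-1-3-2; G is ranked above A even though A lies between G and the peak H on the axis — preferences dip and rise again. Not single-peaked.
Ballot type 1 violates single-peakedness, so the profile is not single-peaked on this axis.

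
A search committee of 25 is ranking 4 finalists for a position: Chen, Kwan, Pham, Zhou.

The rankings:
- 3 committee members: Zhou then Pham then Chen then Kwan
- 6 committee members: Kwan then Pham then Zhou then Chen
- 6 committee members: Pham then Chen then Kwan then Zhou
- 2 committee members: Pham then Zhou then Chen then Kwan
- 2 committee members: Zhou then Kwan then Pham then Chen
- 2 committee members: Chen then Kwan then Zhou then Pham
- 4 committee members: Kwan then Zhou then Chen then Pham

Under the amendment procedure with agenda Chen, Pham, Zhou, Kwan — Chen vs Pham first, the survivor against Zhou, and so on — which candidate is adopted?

Kwan

Round 1: Chen vs Pham — 6–19, Pham advances.
Round 2: Pham vs Zhou — 14–11, Pham advances.
Round 3: Pham vs Kwan — 11–14, Kwan advances.
Kwan survives the agenda.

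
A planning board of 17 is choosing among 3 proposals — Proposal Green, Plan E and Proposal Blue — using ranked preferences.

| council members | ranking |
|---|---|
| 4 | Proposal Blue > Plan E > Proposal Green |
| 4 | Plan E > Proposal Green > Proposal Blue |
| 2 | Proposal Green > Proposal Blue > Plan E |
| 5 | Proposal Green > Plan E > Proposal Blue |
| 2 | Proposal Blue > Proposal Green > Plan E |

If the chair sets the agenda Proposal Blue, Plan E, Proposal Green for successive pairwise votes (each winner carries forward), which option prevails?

Round 1: Proposal Blue vs Plan E — 8–9, Plan E advances.
Round 2: Plan E vs Proposal Green — 8–9, Proposal Green advances.
The agenda winner is Proposal Green.

Proposal Green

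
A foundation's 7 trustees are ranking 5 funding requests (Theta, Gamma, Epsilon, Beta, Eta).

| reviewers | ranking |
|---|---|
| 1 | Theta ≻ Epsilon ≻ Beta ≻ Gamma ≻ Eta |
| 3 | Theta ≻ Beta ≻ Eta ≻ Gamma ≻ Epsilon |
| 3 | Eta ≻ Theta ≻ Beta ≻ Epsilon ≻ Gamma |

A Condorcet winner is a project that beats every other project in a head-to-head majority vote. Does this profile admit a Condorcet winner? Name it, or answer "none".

Theta

Head-to-head results (7 reviewers):
Theta vs Gamma: 1+3+3 = 7 for Theta, 0 for Gamma — Theta by 7–0.
Theta vs Epsilon: 7 to 0, Theta.
Theta vs Beta: 1+3+3 = 7 for Theta, 0 for Beta — Theta by 7–0.
Theta vs Eta: Theta is ranked higher on 1+3 = 4 ballots, Eta on 3. Theta wins 4–3.
Gamma vs Epsilon: 3 for Gamma, 4 for Epsilon — Epsilon by 4–3.
Gamma vs Beta: Gamma preferred on 0 ballots; Beta wins 7–0.
Gamma vs Eta: Gamma is ranked higher on 1 ballot, Eta on 6. Eta wins 6–1.
Epsilon vs Beta: 1 for Epsilon, 6 for Beta — Beta by 6–1.
Epsilon vs Eta: Epsilon preferred on 1 ballot; Eta wins 6–1.
Beta vs Eta: 4 to 3, Beta.
Theta defeats every rival head-to-head and is the Condorcet winner.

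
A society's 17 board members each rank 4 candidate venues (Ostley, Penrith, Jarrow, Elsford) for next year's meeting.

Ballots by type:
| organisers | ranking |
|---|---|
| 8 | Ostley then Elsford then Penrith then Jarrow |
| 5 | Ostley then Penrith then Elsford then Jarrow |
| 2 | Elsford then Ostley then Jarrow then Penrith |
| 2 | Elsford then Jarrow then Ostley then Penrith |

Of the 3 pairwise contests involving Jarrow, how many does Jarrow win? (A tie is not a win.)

Jarrow against each rival (17 organisers):
Jarrow–Ostley: Ostley 15–2.
Jarrow vs Penrith: Penrith wins 13–4.
Jarrow vs Elsford: Elsford, 17–0.
Jarrow beats no one; loses to Ostley, Penrith, Elsford — 0 pairwise wins.

0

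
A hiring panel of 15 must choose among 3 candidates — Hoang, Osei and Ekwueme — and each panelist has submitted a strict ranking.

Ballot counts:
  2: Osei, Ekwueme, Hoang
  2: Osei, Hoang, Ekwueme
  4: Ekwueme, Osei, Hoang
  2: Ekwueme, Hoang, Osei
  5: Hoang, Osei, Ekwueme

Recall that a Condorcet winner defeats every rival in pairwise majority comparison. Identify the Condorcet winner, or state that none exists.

Head-to-head results (15 committee members):
Hoang vs Osei: Osei, 8–7.
Hoang–Ekwueme: Ekwueme 8–7.
Osei vs Ekwueme: Osei, 9–6.
Osei wins every pairwise contest, so Osei is the Condorcet winner.

Osei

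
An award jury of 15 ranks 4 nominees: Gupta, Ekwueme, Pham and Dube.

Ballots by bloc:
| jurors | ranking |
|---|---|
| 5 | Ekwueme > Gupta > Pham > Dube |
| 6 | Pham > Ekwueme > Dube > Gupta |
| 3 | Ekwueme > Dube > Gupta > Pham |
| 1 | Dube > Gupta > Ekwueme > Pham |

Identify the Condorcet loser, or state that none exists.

none

Pairwise majorities:
Gupta–Ekwueme: Ekwueme 14–1.
Gupta vs Pham: Gupta wins 9–6.
Gupta vs Dube: Dube wins 10–5.
Ekwueme vs Pham: 5+3+1 = 9 for Ekwueme, 6 for Pham — Ekwueme by 9–6.
Ekwueme vs Dube: Ekwueme wins 14–1.
Pham vs Dube: 5+6 = 11 for Pham, 4 for Dube — Pham by 11–4.
Each nominee has at least one pairwise win (Gupta beats Pham; Ekwueme beats Gupta; Pham beats Dube; Dube beats Gupta) — no Condorcet loser.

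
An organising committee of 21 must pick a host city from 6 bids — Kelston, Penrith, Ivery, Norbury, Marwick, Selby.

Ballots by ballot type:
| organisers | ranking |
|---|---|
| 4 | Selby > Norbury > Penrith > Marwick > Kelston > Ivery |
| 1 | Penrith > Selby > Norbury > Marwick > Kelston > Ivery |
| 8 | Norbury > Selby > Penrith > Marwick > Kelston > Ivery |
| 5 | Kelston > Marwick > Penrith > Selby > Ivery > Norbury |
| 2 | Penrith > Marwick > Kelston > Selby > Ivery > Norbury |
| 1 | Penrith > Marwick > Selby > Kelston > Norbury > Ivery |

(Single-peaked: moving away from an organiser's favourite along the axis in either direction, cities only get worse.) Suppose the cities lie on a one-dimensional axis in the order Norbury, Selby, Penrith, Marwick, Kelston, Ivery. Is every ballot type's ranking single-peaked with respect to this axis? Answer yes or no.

yes

Axis positions: Norbury=1, Selby=2, Penrith=3, Marwick=4, Kelston=5, Ivery=6.
Ballot type 1 (peak Selby at position 2): ranking walks positions 2-1-3-4-5-6, expanding outward from the peak — single-peaked.
Ballot type 2 (peak Penrith at position 3): ranking walks positions 3-2-1-4-5-6, expanding outward from the peak — single-peaked.
Ballot type 3 (peak Norbury at position 1): ranking walks positions 1-2-3-4-5-6, expanding outward from the peak — single-peaked.
Ballot type 4 (peak Kelston at position 5): ranking walks positions 5-4-3-2-6-1, expanding outward from the peak — single-peaked.
Ballot type 5 (peak Penrith at position 3): ranking walks positions 3-4-5-2-6-1, expanding outward from the peak — single-peaked.
Ballot type 6 (peak Penrith at position 3): ranking walks positions 3-4-2-5-1-6, expanding outward from the peak — single-peaked.
Every ranking is single-peaked on this axis.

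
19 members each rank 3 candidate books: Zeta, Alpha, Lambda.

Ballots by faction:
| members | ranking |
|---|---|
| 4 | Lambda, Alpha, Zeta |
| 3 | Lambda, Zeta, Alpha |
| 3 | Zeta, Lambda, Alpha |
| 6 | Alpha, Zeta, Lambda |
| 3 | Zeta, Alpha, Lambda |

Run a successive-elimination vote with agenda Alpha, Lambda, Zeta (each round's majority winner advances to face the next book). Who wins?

Round 1: Alpha vs Lambda — 9–10, Lambda advances.
Round 2: Lambda vs Zeta — 7–12, Zeta advances.
Zeta survives the agenda.

Zeta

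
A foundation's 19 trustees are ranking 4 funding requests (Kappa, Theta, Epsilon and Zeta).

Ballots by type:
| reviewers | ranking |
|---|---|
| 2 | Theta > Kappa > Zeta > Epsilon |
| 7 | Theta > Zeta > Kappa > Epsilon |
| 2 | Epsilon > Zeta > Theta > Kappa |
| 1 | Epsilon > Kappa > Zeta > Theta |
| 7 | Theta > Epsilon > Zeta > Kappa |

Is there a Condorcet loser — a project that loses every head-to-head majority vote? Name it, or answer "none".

Kappa

Head-to-head results (19 reviewers):
Kappa vs Theta: Kappa preferred on 1 ballot; Theta wins 18–1.
Kappa vs Epsilon: 9 to 10, Epsilon.
Kappa–Zeta: Zeta 16–3.
Theta–Epsilon: Theta 16–3.
Theta–Zeta: Theta 16–3.
Epsilon vs Zeta: Epsilon, 10–9.
Kappa loses to every other project — it is the Condorcet loser.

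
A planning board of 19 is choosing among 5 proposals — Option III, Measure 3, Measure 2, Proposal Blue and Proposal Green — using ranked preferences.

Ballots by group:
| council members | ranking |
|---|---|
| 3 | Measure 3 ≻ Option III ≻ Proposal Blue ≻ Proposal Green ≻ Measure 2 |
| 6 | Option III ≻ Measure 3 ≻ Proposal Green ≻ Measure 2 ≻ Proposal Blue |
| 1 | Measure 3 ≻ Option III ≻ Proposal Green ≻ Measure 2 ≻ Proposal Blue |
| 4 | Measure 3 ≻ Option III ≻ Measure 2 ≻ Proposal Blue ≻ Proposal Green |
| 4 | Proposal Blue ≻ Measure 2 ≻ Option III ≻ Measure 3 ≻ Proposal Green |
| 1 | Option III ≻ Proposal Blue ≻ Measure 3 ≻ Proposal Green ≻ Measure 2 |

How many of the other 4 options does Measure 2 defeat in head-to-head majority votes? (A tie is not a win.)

1

Measure 2 against each rival (19 council members):
Measure 2 vs Option III: Measure 2 is ranked higher on 4 ballots, Option III on 15. Option III wins 15–4.
Measure 2 vs Measure 3: Measure 3, 15–4.
Measure 2 vs Proposal Blue: Measure 2 wins 11–8.
Measure 2 vs Proposal Green: Proposal Green, 11–8.
Measure 2 beats Proposal Blue; loses to Option III, Measure 3, Proposal Green — 1 pairwise win.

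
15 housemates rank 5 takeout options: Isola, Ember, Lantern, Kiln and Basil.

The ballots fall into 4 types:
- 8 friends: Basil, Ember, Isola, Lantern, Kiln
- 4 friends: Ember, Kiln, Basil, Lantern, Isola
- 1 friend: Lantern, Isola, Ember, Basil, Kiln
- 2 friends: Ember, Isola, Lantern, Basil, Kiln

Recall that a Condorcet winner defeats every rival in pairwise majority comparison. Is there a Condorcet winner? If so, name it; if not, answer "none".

Basil

Head-to-head results (15 friends):
Isola vs Ember: 1 for Isola, 14 for Ember — Ember by 14–1.
Isola vs Lantern: Isola preferred on 8+2 = 10 ballots; Isola wins 10–5.
Isola vs Kiln: 11 to 4, Isola.
Isola vs Basil: 1+2 = 3 for Isola, 12 for Basil — Basil by 12–3.
Ember vs Lantern: Ember is ranked higher on 8+4+2 = 14 ballots, Lantern on 1. Ember wins 14–1.
Ember vs Kiln: 15 to 0, Ember.
Ember vs Basil: 4+1+2 = 7 for Ember, 8 for Basil — Basil by 8–7.
Lantern vs Kiln: Lantern is ranked higher on 8+1+2 = 11 ballots, Kiln on 4. Lantern wins 11–4.
Lantern vs Basil: 1+2 = 3 for Lantern, 12 for Basil — Basil by 12–3.
Kiln vs Basil: Kiln preferred on 4 ballots; Basil wins 11–4.
Basil wins every pairwise contest, so Basil is the Condorcet winner.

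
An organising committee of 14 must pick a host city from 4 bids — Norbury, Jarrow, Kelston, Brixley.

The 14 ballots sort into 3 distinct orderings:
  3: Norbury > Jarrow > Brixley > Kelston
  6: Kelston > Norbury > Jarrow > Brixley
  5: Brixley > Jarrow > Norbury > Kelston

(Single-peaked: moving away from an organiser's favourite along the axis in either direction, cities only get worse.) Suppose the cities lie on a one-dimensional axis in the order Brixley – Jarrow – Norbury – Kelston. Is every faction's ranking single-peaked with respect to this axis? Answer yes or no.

Axis positions: Brixley=1, Jarrow=2, Norbury=3, Kelston=4.
Faction 1 (peak Norbury at position 3): ranking walks positions 3-2-1-4, expanding outward from the peak — single-peaked.
Faction 2 (peak Kelston at position 4): ranking walks positions 4-3-2-1, expanding outward from the peak — single-peaked.
Faction 3 (peak Brixley at position 1): ranking walks positions 1-2-3-4, expanding outward from the peak — single-peaked.
Every ranking is single-peaked on this axis.

yes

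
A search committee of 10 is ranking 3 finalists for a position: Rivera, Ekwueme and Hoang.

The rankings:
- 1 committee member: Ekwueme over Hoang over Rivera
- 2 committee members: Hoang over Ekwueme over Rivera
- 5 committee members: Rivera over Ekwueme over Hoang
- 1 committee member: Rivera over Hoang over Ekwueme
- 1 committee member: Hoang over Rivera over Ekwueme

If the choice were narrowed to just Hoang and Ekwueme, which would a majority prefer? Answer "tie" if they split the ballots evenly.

Ekwueme

Ballots ranking Hoang above Ekwueme: 2 + 1 + 1 = 4.
Ballots ranking Ekwueme above Hoang: 10 − 4 = 6.
Ekwueme wins the head-to-head 6–4.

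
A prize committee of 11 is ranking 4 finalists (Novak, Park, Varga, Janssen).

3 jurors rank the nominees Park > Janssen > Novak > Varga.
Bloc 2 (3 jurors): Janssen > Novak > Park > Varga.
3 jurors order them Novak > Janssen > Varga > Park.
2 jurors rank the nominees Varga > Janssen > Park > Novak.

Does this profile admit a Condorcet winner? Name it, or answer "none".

Head-to-head results (11 jurors):
Novak vs Park: Novak wins 6–5.
Novak–Varga: Novak 9–2.
Novak–Janssen: Janssen 8–3.
Park–Varga: Park 6–5.
Park vs Janssen: Janssen, 8–3.
Varga vs Janssen: Janssen wins 9–2.
Janssen beats each of Novak, Park, Varga — Janssen is the Condorcet winner.

Janssen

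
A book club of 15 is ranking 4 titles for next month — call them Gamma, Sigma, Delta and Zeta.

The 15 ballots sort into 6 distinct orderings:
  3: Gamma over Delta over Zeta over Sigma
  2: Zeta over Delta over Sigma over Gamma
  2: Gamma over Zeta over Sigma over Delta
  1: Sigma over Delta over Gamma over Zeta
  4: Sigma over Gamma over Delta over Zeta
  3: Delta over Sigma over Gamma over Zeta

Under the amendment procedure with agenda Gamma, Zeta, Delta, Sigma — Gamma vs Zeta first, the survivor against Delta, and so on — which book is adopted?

Round 1: Gamma vs Zeta — 13–2, Gamma advances.
Round 2: Gamma vs Delta — 9–6, Gamma advances.
Round 3: Gamma vs Sigma — 5–10, Sigma advances.
Sigma survives the agenda.

Sigma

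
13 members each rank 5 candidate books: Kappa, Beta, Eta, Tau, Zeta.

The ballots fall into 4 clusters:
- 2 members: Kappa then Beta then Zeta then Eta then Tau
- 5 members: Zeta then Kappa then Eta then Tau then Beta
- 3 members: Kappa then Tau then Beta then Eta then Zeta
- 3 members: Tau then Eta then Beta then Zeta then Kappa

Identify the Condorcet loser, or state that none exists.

none

Pairwise majorities:
Kappa vs Beta: 10 to 3, Kappa.
Kappa vs Eta: Kappa, 10–3.
Kappa vs Tau: Kappa is ranked higher on 2+5+3 = 10 ballots, Tau on 3. Kappa wins 10–3.
Kappa vs Zeta: 2+3 = 5 for Kappa, 8 for Zeta — Zeta by 8–5.
Beta vs Eta: Eta, 8–5.
Beta vs Tau: 2 for Beta, 11 for Tau — Tau by 11–2.
Beta vs Zeta: Beta wins 8–5.
Eta vs Tau: 2+5 = 7 for Eta, 6 for Tau — Eta by 7–6.
Eta vs Zeta: Eta is ranked higher on 3+3 = 6 ballots, Zeta on 7. Zeta wins 7–6.
Tau vs Zeta: Zeta wins 7–6.
No book is winless: Kappa beats Beta; Beta beats Zeta; Eta beats Beta; Tau beats Beta; Zeta beats Kappa. There is no Condorcet loser.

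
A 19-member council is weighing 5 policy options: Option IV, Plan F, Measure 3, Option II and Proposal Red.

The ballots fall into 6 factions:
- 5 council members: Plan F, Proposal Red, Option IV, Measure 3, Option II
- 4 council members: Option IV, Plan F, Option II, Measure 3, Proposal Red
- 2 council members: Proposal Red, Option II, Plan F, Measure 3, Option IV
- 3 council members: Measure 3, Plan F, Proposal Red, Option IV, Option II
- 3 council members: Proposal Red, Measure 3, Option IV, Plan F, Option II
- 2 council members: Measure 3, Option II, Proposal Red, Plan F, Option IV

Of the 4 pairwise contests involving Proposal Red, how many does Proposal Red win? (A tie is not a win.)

Proposal Red against each rival (19 council members):
Proposal Red vs Option IV: Proposal Red preferred on 5+2+3+3+2 = 15 ballots; Proposal Red wins 15–4.
Proposal Red vs Plan F: 7 to 12, Plan F.
Proposal Red vs Measure 3: Proposal Red is ranked higher on 5+2+3 = 10 ballots, Measure 3 on 9. Proposal Red wins 10–9.
Proposal Red vs Option II: Proposal Red preferred on 5+2+3+3 = 13 ballots; Proposal Red wins 13–6.
Proposal Red beats Option IV, Measure 3, Option II; loses to Plan F — 3 pairwise wins.

3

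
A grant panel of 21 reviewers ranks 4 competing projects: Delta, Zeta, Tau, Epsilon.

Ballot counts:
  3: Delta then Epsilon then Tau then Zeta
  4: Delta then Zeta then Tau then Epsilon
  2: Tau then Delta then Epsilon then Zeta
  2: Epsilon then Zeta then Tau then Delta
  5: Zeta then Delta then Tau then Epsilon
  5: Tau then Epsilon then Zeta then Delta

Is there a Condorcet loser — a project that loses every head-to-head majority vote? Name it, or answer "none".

Head-to-head results (21 reviewers):
Delta–Zeta: Zeta 12–9.
Delta vs Tau: Delta preferred on 3+4+5 = 12 ballots; Delta wins 12–9.
Delta vs Epsilon: 3+4+2+5 = 14 for Delta, 7 for Epsilon — Delta by 14–7.
Zeta vs Tau: Zeta, 11–10.
Zeta vs Epsilon: Epsilon, 12–9.
Tau vs Epsilon: 16 to 5, Tau.
No project is winless: Delta beats Tau; Zeta beats Delta; Tau beats Epsilon; Epsilon beats Zeta. There is no Condorcet loser.

none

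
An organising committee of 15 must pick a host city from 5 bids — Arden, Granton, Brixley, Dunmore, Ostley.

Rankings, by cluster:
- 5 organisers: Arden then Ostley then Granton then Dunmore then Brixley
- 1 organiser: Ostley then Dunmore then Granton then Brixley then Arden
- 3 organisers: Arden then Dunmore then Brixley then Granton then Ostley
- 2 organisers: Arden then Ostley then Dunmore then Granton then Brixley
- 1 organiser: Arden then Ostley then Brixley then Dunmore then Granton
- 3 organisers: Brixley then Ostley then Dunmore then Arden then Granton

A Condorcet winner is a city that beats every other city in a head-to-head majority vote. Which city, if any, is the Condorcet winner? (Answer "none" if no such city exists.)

Arden

Head-to-head results (15 organisers):
Arden–Granton: Arden 14–1.
Arden vs Brixley: Arden wins 11–4.
Arden–Dunmore: Arden 11–4.
Arden vs Ostley: Arden wins 11–4.
Granton vs Brixley: Granton, 8–7.
Granton–Dunmore: Dunmore 10–5.
Granton–Ostley: Ostley 12–3.
Brixley vs Dunmore: Dunmore wins 11–4.
Brixley–Ostley: Ostley 9–6.
Dunmore vs Ostley: Ostley, 12–3.
Only Arden has no losses; Arden is the Condorcet winner.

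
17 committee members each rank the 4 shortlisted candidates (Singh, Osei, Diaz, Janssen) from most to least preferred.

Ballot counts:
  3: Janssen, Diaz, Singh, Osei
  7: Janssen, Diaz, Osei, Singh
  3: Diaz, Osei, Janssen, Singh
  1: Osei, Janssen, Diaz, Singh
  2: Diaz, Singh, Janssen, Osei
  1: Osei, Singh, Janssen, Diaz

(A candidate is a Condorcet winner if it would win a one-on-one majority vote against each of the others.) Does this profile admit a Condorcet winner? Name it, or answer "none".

Head-to-head results (17 committee members):
Singh vs Osei: Osei, 12–5.
Singh vs Diaz: 1 to 16, Diaz.
Singh vs Janssen: Janssen wins 14–3.
Osei vs Diaz: Diaz wins 15–2.
Osei vs Janssen: 3+1+1 = 5 for Osei, 12 for Janssen — Janssen by 12–5.
Diaz vs Janssen: 5 to 12, Janssen.
Janssen wins every pairwise contest, so Janssen is the Condorcet winner.

Janssen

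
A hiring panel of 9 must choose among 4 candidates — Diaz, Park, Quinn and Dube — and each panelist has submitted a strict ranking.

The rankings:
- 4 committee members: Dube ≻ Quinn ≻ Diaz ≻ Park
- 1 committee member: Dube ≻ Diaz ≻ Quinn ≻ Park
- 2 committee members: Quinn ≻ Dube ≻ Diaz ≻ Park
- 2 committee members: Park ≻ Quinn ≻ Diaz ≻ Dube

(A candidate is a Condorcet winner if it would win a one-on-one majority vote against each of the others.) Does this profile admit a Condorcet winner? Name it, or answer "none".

Head-to-head results (9 committee members):
Diaz vs Park: Diaz preferred on 4+1+2 = 7 ballots; Diaz wins 7–2.
Diaz vs Quinn: Diaz is ranked higher on 1 ballot, Quinn on 8. Quinn wins 8–1.
Diaz vs Dube: 2 to 7, Dube.
Park vs Quinn: Park preferred on 2 ballots; Quinn wins 7–2.
Park vs Dube: 2 to 7, Dube.
Quinn vs Dube: Quinn preferred on 2+2 = 4 ballots; Dube wins 5–4.
Only Dube has no losses; Dube is the Condorcet winner.

Dube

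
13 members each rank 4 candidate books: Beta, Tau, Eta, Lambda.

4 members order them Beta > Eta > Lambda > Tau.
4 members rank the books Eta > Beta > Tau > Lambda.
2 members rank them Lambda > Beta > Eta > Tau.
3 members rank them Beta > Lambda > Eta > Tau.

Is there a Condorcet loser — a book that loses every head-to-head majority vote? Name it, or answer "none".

Tau

Head-to-head results (13 members):
Beta vs Tau: Beta preferred on 4+4+2+3 = 13 ballots; Beta wins 13–0.
Beta vs Eta: Beta wins 9–4.
Beta–Lambda: Beta 11–2.
Tau vs Eta: Tau preferred on 0 ballots; Eta wins 13–0.
Tau vs Lambda: Tau preferred on 4 ballots; Lambda wins 9–4.
Eta vs Lambda: Eta preferred on 4+4 = 8 ballots; Eta wins 8–5.
Tau loses to every other book — it is the Condorcet loser.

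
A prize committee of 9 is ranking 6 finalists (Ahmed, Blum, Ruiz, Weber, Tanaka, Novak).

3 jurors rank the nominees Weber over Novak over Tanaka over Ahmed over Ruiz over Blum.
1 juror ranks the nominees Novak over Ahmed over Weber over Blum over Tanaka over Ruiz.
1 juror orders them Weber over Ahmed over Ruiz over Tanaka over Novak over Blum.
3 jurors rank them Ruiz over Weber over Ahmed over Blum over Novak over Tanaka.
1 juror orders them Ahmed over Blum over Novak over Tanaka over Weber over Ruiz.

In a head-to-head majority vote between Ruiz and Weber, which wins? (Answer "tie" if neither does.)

Ballots ranking Ruiz above Weber: 3.
Ballots ranking Weber above Ruiz: 9 − 3 = 6.
Weber wins the head-to-head 6–3.

Weber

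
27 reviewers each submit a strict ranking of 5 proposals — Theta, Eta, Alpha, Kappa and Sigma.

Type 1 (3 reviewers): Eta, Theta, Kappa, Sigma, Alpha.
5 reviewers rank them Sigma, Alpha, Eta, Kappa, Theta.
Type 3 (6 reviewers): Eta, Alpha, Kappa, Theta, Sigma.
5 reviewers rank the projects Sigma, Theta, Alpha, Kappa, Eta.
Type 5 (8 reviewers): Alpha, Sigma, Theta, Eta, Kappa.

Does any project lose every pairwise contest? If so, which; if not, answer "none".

Kappa

Pairwise majorities:
Theta vs Eta: 13 to 14, Eta.
Theta vs Alpha: 3+5 = 8 for Theta, 19 for Alpha — Alpha by 19–8.
Theta vs Kappa: Theta preferred on 3+5+8 = 16 ballots; Theta wins 16–11.
Theta vs Sigma: Theta is ranked higher on 3+6 = 9 ballots, Sigma on 18. Sigma wins 18–9.
Eta vs Alpha: Alpha, 18–9.
Eta vs Kappa: Eta is ranked higher on 3+5+6+8 = 22 ballots, Kappa on 5. Eta wins 22–5.
Eta vs Sigma: 9 to 18, Sigma.
Alpha vs Kappa: Alpha, 24–3.
Alpha–Sigma: Alpha 14–13.
Kappa vs Sigma: Sigma wins 18–9.
Kappa is beaten in every head-to-head and is the Condorcet loser.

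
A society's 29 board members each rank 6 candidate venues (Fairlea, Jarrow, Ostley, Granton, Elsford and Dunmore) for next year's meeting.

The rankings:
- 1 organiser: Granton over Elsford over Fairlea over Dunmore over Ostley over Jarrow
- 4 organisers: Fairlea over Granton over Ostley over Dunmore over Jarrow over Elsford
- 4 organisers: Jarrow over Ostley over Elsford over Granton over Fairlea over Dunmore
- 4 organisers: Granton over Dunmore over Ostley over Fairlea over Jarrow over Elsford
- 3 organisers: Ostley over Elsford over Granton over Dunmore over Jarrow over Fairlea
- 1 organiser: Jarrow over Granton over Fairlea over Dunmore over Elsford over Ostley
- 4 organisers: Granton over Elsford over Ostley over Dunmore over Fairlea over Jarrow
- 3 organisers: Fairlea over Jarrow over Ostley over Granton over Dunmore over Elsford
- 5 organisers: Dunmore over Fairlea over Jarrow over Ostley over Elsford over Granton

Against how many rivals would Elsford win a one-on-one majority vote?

0

Elsford against each rival (29 organisers):
Elsford vs Fairlea: Fairlea wins 17–12.
Elsford vs Jarrow: Jarrow wins 21–8.
Elsford vs Ostley: Ostley, 23–6.
Elsford vs Granton: Granton, 17–12.
Elsford vs Dunmore: Dunmore, 17–12.
Elsford beats no one; loses to Fairlea, Jarrow, Ostley, Granton, Dunmore — 0 pairwise wins.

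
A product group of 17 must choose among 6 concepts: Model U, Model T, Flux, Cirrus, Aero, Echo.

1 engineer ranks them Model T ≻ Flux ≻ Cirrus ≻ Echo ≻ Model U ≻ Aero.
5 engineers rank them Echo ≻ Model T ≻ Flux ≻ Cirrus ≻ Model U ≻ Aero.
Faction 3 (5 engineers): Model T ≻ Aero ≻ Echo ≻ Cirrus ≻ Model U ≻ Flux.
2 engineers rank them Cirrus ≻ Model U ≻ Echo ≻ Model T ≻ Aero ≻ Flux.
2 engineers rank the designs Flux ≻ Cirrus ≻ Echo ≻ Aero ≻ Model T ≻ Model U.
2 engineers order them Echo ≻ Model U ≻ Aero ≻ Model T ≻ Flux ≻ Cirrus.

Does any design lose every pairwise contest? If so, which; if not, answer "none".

Pairwise majorities:
Model U vs Model T: Model T, 13–4.
Model U–Flux: Model U 9–8.
Model U vs Cirrus: Model U is ranked higher on 2 ballots, Cirrus on 15. Cirrus wins 15–2.
Model U vs Aero: Model U, 10–7.
Model U–Echo: Echo 15–2.
Model T–Flux: Model T 15–2.
Model T vs Cirrus: Model T, 13–4.
Model T vs Aero: Model T wins 13–4.
Model T vs Echo: Model T preferred on 1+5 = 6 ballots; Echo wins 11–6.
Flux vs Cirrus: Flux is ranked higher on 1+5+2+2 = 10 ballots, Cirrus on 7. Flux wins 10–7.
Flux vs Aero: 8 to 9, Aero.
Flux vs Echo: Flux is ranked higher on 1+2 = 3 ballots, Echo on 14. Echo wins 14–3.
Cirrus vs Aero: Cirrus, 10–7.
Cirrus–Echo: Echo 12–5.
Aero–Echo: Echo 12–5.
No design is winless: Model U beats Flux; Model T beats Model U; Flux beats Cirrus; Cirrus beats Model U; Aero beats Flux; Echo beats Model U. There is no Condorcet loser.

none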